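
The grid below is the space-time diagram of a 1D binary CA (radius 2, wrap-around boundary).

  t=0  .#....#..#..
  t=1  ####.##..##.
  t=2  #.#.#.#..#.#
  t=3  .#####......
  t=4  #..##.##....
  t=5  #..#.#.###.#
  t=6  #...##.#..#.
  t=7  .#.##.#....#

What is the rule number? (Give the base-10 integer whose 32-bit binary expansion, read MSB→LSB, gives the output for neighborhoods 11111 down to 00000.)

3449886044

  nb #####: next=#  (t=3,i=3, bit31=1)
  nb ####.: next=#  (t=1,i=2, bit30=1)
  nb ###.#: next=.  (t=1,i=3, bit29=0)
  nb ###..: next=.  (t=3,i=5, bit28=0)
  nb ##.##: next=#  (t=1,i=4, bit27=1)
  nb ##.#.: next=#  (t=2,i=1, bit26=1)
  nb ##..#: next=.  (t=1,i=7, bit25=0)
  nb ##...: next=#  (t=3,i=6, bit24=1)
  nb #.###: next=#  (t=1,i=0, bit23=1)
  nb #.##.: next=.  (t=1,i=5, bit22=0)
  nb #.#.#: next=#  (t=2,i=2, bit21=1)
  nb #.#..: next=.  (t=2,i=6, bit20=0)
  nb #..##: next=.  (t=1,i=8, bit19=0)
  nb #..#.: next=.  (t=0,i=8, bit18=0)
  nb #...#: next=.  (t=0,i=11, bit17=0)
  nb #....: next=#  (t=0,i=3, bit16=1)
  nb .####: next=.  (t=1,i=1, bit15=0)
  nb .###.: next=.  (t=5,i=8, bit14=0)
  nb .##.#: next=.  (t=1,i=10, bit13=0)
  nb .##..: next=#  (t=1,i=6, bit12=1)
  nb .#.##: next=.  (t=2,i=10, bit11=0)
  nb .#.#.: next=#  (t=2,i=3, bit10=1)
  nb .#..#: next=.  (t=0,i=7, bit9=0)
  nb .#...: next=#  (t=0,i=2, bit8=1)
  nb ..###: next=.  (t=3,i=1, bit7=0)
  nb ..##.: next=#  (t=1,i=9, bit6=1)
  nb ..#.#: next=.  (t=2,i=9, bit5=0)
  nb ..#..: next=#  (t=0,i=1, bit4=1)
  nb ...##: next=#  (t=3,i=0, bit3=1)
  nb ...#.: next=#  (t=0,i=0, bit2=1)
  nb ....#: next=.  (t=0,i=4, bit1=0)
  nb .....: next=.  (t=3,i=8, bit0=0)
  bits 11001101101000010001010101011100 = 3449886044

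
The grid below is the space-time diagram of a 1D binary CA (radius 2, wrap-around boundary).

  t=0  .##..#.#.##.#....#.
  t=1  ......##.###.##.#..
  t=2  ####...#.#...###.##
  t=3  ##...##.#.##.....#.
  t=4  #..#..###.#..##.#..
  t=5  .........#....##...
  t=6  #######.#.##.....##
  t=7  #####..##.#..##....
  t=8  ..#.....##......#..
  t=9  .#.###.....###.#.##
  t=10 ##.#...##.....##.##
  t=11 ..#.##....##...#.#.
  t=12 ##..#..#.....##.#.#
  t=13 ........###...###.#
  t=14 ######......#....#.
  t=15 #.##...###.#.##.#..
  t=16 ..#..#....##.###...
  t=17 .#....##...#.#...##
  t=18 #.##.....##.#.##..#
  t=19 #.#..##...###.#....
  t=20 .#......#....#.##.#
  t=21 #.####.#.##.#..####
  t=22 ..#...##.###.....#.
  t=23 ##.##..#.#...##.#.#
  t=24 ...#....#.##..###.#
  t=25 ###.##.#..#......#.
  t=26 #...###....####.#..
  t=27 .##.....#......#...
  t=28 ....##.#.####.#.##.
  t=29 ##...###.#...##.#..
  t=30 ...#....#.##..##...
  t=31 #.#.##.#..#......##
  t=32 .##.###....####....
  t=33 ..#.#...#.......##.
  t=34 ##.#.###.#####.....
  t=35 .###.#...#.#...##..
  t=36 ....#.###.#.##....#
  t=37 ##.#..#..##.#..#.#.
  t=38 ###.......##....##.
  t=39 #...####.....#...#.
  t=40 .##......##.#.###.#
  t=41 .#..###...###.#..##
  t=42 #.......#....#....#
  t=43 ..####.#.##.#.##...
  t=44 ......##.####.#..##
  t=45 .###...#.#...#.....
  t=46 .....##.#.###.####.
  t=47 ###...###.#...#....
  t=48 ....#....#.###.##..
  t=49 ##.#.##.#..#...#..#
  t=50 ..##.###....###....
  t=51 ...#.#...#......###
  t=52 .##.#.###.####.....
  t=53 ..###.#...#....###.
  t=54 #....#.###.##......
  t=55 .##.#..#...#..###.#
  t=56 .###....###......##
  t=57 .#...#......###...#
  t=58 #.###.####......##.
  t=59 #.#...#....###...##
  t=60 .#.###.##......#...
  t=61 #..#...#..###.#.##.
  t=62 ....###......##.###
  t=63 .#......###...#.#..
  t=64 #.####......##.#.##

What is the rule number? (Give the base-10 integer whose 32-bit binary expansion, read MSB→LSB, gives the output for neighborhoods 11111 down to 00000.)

2229478661

  [31] ##### => #  t=2,i=0
  [30] ####. => .  t=2,i=2
  [29] ###.# => .  t=1,i=11
  [28] ###.. => .  t=2,i=3
  [27] ##.## => .  t=1,i=8
  [26] ##.#. => #  t=0,i=11
  [25] ##..# => .  t=0,i=3
  [24] ##... => .  t=2,i=4
  [23] #.### => #  t=1,i=9
  [22] #.##. => #  t=0,i=9
  [21] #.#.# => #  t=0,i=7
  [20] #.#.. => .  t=0,i=12
  [19] #..## => .  t=0,i=0
  [18] #..#. => .  t=0,i=4
  [17] #...# => #  t=2,i=5
  [16] #.... => #  t=0,i=14
  [15] .#### => .  t=2,i=18
  [14] .###. => .  t=1,i=10
  [13] .##.# => #  t=0,i=10
  [12] .##.. => .  t=0,i=2
  [11] .#.## => .  t=0,i=8
  [10] .#.#. => #  t=0,i=6
  [9] .#..# => .  t=0,i=18
  [8] .#... => #  t=0,i=13
  [7] ..### => .  t=2,i=13
  [6] ..##. => .  t=0,i=1
  [5] ..#.# => .  t=0,i=5
  [4] ..#.. => .  t=0,i=17
  [3] ...## => .  t=1,i=5
  [2] ...#. => #  t=0,i=16
  [1] ....# => .  t=0,i=15
  [0] ..... => #  t=1,i=0
  bits 10000100111000110010010100000101 = 2229478661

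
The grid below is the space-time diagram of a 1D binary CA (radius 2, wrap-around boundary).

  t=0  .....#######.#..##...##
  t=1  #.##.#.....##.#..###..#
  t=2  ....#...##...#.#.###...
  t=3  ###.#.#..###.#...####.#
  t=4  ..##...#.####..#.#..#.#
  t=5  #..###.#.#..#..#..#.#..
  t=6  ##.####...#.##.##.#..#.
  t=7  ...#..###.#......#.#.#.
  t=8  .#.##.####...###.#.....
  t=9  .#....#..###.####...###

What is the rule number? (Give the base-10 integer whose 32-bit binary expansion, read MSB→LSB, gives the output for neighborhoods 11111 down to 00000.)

  nb #####: next=.  (t=0,i=7, bit31=0)
  nb ####.: next=.  (t=0,i=10, bit30=0)
  nb ###.#: next=#  (t=0,i=11, bit29=1)
  nb ###..: next=#  (t=1,i=19, bit28=1)
  nb ##.##: next=.  (t=1,i=1, bit27=0)
  nb ##.#.: next=#  (t=0,i=12, bit26=1)
  nb ##..#: next=.  (t=1,i=20, bit25=0)
  nb ##...: next=#  (t=0,i=0, bit24=1)
  nb #.###: next=#  (t=2,i=17, bit23=1)
  nb #.##.: next=.  (t=1,i=2, bit22=0)
  nb #.#.#: next=.  (t=2,i=15, bit21=0)
  nb #.#..: next=.  (t=0,i=13, bit20=0)
  nb #..##: next=.  (t=0,i=15, bit19=0)
  nb #..#.: next=.  (t=4,i=14, bit18=0)
  nb #...#: next=#  (t=0,i=19, bit17=1)
  nb #....: next=.  (t=0,i=1, bit16=0)
  nb .####: next=.  (t=0,i=6, bit15=0)
  nb .###.: next=#  (t=1,i=18, bit14=1)
  nb .##.#: next=.  (t=1,i=0, bit13=0)
  nb .##..: next=#  (t=0,i=17, bit12=1)
  nb .#.##: next=.  (t=2,i=16, bit11=0)
  nb .#.#.: next=.  (t=2,i=14, bit10=0)
  nb .#..#: next=#  (t=0,i=14, bit9=1)
  nb .#...: next=.  (t=1,i=6, bit8=0)
  nb ..###: next=#  (t=0,i=5, bit7=1)
  nb ..##.: next=.  (t=0,i=16, bit6=0)
  nb ..#.#: next=#  (t=2,i=13, bit5=1)
  nb ..#..: next=#  (t=2,i=4, bit4=1)
  nb ...##: next=.  (t=0,i=4, bit3=0)
  nb ...#.: next=.  (t=2,i=3, bit2=0)
  nb ....#: next=#  (t=0,i=3, bit1=1)
  nb .....: next=#  (t=0,i=2, bit0=1)
  bits 00110101100000100101001010110011 = 897733299

897733299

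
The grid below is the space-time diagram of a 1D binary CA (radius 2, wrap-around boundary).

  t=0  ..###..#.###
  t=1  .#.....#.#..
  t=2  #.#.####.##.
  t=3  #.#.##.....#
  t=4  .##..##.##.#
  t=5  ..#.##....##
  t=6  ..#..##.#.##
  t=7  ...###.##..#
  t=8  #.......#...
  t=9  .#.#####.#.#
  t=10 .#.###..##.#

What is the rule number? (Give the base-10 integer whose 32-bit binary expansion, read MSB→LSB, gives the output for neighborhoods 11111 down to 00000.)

2243466087

  ##### -> #   bit 31 = 1  t=9,i=5
  ####. -> .   bit 30 = 0  t=2,i=6
  ###.# -> .   bit 29 = 0  t=2,i=7
  ###.. -> .   bit 28 = 0  t=0,i=4
  ##.## -> .   bit 27 = 0  t=2,i=8
  ##.#. -> #   bit 26 = 1  t=2,i=11
  ##..# -> .   bit 25 = 0  t=0,i=0
  ##... -> #   bit 24 = 1  t=3,i=6
  #.### -> #   bit 23 = 1  t=0,i=9
  #.##. -> .   bit 22 = 0  t=2,i=9
  #.#.# -> #   bit 21 = 1  t=2,i=0
  #.#.. -> #   bit 20 = 1  t=1,i=9
  #..## -> #   bit 19 = 1  t=0,i=1
  #..#. -> .   bit 18 = 0  t=0,i=6
  #...# -> .   bit 17 = 0  t=1,i=11
  #.... -> .   bit 16 = 0  t=1,i=3
  .#### -> #   bit 15 = 1  t=2,i=5
  .###. -> .   bit 14 = 0  t=0,i=3
  .##.# -> .   bit 13 = 0  t=2,i=10
  .##.. -> #   bit 12 = 1  t=3,i=5
  .#.## -> .   bit 11 = 0  t=0,i=8
  .#.#. -> .   bit 10 = 0  t=1,i=8
  .#..# -> #   bit 9 = 1  t=6,i=3
  .#... -> #   bit 8 = 1  t=1,i=2
  ..### -> .   bit 7 = 0  t=0,i=2
  ..##. -> #   bit 6 = 1  t=3,i=11
  ..#.# -> #   bit 5 = 1  t=0,i=7
  ..#.. -> .   bit 4 = 0  t=1,i=1
  ...## -> .   bit 3 = 0  t=3,i=10
  ...#. -> #   bit 2 = 1  t=1,i=0
  ....# -> #   bit 1 = 1  t=1,i=5
  ..... -> #   bit 0 = 1  t=1,i=4
  bits 10000101101110001001001101100111 = 2243466087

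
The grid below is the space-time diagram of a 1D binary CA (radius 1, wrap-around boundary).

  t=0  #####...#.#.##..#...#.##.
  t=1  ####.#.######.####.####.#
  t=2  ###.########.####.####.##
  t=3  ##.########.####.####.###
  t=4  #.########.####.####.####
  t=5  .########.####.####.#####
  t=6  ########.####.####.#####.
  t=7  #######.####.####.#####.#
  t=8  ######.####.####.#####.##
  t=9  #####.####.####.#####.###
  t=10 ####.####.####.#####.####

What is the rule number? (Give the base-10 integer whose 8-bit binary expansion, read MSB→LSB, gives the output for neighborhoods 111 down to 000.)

  [7] ### => #  t=0,i=1
  [6] ##. => .  t=0,i=4
  [5] #.# => #  t=0,i=9
  [4] #.. => #  t=0,i=5
  [3] .## => #  t=0,i=0
  [2] .#. => #  t=0,i=8
  [1] ..# => #  t=0,i=7
  [0] ... => .  t=0,i=6
  bits 10111110 = 190

190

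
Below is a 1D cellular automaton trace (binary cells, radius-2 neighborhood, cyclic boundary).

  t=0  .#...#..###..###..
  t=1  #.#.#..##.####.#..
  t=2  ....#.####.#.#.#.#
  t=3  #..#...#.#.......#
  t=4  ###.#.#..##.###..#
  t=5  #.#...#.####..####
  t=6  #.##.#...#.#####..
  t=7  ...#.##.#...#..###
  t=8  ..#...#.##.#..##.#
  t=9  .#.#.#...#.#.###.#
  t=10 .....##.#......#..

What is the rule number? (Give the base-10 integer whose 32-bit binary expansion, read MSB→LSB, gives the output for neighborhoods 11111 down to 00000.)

  nb #####: next=.  (t=5,i=16, bit31=0)
  nb ####.: next=.  (t=1,i=12, bit30=0)
  nb ###.#: next=#  (t=1,i=13, bit29=1)
  nb ###..: next=#  (t=0,i=10, bit28=1)
  nb ##.##: next=#  (t=1,i=9, bit27=1)
  nb ##.#.: next=.  (t=1,i=14, bit26=0)
  nb ##..#: next=#  (t=0,i=11, bit25=1)
  nb ##...: next=.  (t=0,i=16, bit24=0)
  nb #.###: next=.  (t=1,i=10, bit23=0)
  nb #.##.: next=.  (t=6,i=2, bit22=0)
  nb #.#.#: next=.  (t=1,i=2, bit21=0)
  nb #.#..: next=#  (t=1,i=4, bit20=1)
  nb #..##: next=#  (t=0,i=7, bit19=1)
  nb #..#.: next=#  (t=1,i=17, bit18=1)
  nb #...#: next=.  (t=0,i=3, bit17=0)
  nb #....: next=.  (t=2,i=1, bit16=0)
  nb .####: next=#  (t=1,i=11, bit15=1)
  nb .###.: next=.  (t=0,i=9, bit14=0)
  nb .##.#: next=#  (t=1,i=8, bit13=1)
  nb .##..: next=#  (t=3,i=0, bit12=1)
  nb .#.##: next=.  (t=2,i=5, bit11=0)
  nb .#.#.: next=.  (t=1,i=1, bit10=0)
  nb .#..#: next=.  (t=0,i=6, bit9=0)
  nb .#...: next=#  (t=0,i=2, bit8=1)
  nb ..###: next=#  (t=0,i=8, bit7=1)
  nb ..##.: next=#  (t=1,i=7, bit6=1)
  nb ..#.#: next=.  (t=1,i=0, bit5=0)
  nb ..#..: next=.  (t=0,i=1, bit4=0)
  nb ...##: next=.  (t=3,i=16, bit3=0)
  nb ...#.: next=#  (t=0,i=0, bit2=1)
  nb ....#: next=.  (t=2,i=2, bit1=0)
  nb .....: next=#  (t=3,i=12, bit0=1)
  bits 00111010000111001011000111000101 = 974959045

974959045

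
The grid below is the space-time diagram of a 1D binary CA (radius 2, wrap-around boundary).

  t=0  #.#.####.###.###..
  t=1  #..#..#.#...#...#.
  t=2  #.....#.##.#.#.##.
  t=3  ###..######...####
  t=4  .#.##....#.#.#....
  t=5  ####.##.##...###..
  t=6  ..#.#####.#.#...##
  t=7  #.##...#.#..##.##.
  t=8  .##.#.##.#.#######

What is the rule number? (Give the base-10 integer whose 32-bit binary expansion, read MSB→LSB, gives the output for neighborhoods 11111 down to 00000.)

1331243372

  #####|.  b31=0 t=3,i=0
  ####.|#  b30=1 t=0,i=6
  ###.#|.  b29=0 t=0,i=7
  ###..|.  b28=0 t=0,i=15
  ##.##|#  b27=1 t=0,i=8
  ##.#.|#  b26=1 t=2,i=10
  ##..#|#  b25=1 t=0,i=16
  ##...|#  b24=1 t=3,i=11
  #.###|.  b23=0 t=0,i=4
  #.##.|#  b22=1 t=2,i=8
  #.#.#|.  b21=0 t=0,i=2
  #.#..|#  b20=1 t=1,i=0
  #..##|#  b19=1 t=3,i=4
  #..#.|.  b18=0 t=0,i=17
  #...#|.  b17=0 t=1,i=10
  #....|#  b16=1 t=2,i=2
  .####|.  b15=0 t=0,i=5
  .###.|.  b14=0 t=0,i=10
  .##.#|#  b13=1 t=2,i=9
  .##..|.  b12=0 t=4,i=4
  .#.##|#  b11=1 t=0,i=3
  .#.#.|.  b10=0 t=0,i=1
  .#..#|.  b9=0 t=1,i=1
  .#...|#  b8=1 t=1,i=9
  ..###|.  b7=0 t=3,i=5
  ..##.|#  b6=1 t=6,i=16
  ..#.#|#  b5=1 t=0,i=0
  ..#..|.  b4=0 t=1,i=3
  ...##|#  b3=1 t=3,i=13
  ...#.|#  b2=1 t=1,i=11
  ....#|.  b1=0 t=2,i=4
  .....|.  b0=0 t=2,i=3
  bits 01001111010110010010100101101100 = 1331243372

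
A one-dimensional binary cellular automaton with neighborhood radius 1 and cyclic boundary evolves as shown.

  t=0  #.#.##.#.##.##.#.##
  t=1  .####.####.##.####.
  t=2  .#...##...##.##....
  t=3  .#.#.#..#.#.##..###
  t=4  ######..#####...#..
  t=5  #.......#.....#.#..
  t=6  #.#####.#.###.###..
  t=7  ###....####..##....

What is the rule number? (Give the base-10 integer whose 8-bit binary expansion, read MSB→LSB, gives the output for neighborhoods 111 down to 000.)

  [7] ### => .  t=0,i=18
  [6] ##. => .  t=0,i=0
  [5] #.# => #  t=0,i=1
  [4] #.. => .  t=1,i=18
  [3] .## => #  t=0,i=4
  [2] .#. => #  t=0,i=2
  [1] ..# => .  t=1,i=0
  [0] ... => #  t=2,i=3
  bits 00101101 = 45

45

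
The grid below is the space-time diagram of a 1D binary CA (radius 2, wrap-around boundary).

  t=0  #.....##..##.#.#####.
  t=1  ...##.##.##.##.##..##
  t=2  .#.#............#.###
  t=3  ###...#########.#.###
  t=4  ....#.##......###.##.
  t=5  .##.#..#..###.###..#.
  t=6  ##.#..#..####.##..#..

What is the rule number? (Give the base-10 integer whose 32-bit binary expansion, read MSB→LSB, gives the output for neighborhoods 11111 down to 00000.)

615437539

  nb #####: next=.  (t=0,i=17, bit31=0)
  nb ####.: next=.  (t=0,i=18, bit30=0)
  nb ###.#: next=#  (t=0,i=19, bit29=1)
  nb ###..: next=.  (t=3,i=2, bit28=0)
  nb ##.##: next=.  (t=1,i=5, bit27=0)
  nb ##.#.: next=#  (t=0,i=12, bit26=1)
  nb ##..#: next=.  (t=0,i=8, bit25=0)
  nb ##...: next=.  (t=1,i=0, bit24=0)
  nb #.###: next=#  (t=0,i=15, bit23=1)
  nb #.##.: next=.  (t=1,i=6, bit22=0)
  nb #.#.#: next=#  (t=0,i=13, bit21=1)
  nb #.#..: next=.  (t=0,i=0, bit20=0)
  nb #..##: next=#  (t=0,i=9, bit19=1)
  nb #..#.: next=#  (t=5,i=6, bit18=1)
  nb #...#: next=#  (t=1,i=1, bit17=1)
  nb #....: next=.  (t=0,i=2, bit16=0)
  nb .####: next=#  (t=0,i=16, bit15=1)
  nb .###.: next=#  (t=2,i=19, bit14=1)
  nb .##.#: next=.  (t=0,i=11, bit13=0)
  nb .##..: next=#  (t=0,i=7, bit12=1)
  nb .#.##: next=.  (t=0,i=14, bit11=0)
  nb .#.#.: next=#  (t=2,i=2, bit10=1)
  nb .#..#: next=.  (t=5,i=5, bit9=0)
  nb .#...: next=.  (t=0,i=1, bit8=0)
  nb ..###: next=#  (t=3,i=6, bit7=1)
  nb ..##.: next=#  (t=0,i=6, bit6=1)
  nb ..#.#: next=#  (t=2,i=16, bit5=1)
  nb ..#..: next=.  (t=5,i=7, bit4=0)
  nb ...##: next=.  (t=0,i=5, bit3=0)
  nb ...#.: next=.  (t=2,i=15, bit2=0)
  nb ....#: next=#  (t=0,i=4, bit1=1)
  nb .....: next=#  (t=0,i=3, bit0=1)
  bits 00100100101011101101010011100011 = 615437539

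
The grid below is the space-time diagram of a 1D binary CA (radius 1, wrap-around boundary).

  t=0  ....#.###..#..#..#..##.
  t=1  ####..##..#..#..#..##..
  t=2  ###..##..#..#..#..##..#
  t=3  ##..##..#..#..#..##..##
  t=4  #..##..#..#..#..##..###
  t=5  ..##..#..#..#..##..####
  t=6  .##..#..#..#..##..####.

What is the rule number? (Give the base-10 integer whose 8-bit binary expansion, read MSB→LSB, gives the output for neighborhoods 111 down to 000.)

139

  [7] ### => #  t=0,i=7
  [6] ##. => .  t=0,i=8
  [5] #.# => .  t=0,i=5
  [4] #.. => .  t=0,i=9
  [3] .## => #  t=0,i=6
  [2] .#. => .  t=0,i=4
  [1] ..# => #  t=0,i=3
  [0] ... => #  t=0,i=0
  bits 10001011 = 139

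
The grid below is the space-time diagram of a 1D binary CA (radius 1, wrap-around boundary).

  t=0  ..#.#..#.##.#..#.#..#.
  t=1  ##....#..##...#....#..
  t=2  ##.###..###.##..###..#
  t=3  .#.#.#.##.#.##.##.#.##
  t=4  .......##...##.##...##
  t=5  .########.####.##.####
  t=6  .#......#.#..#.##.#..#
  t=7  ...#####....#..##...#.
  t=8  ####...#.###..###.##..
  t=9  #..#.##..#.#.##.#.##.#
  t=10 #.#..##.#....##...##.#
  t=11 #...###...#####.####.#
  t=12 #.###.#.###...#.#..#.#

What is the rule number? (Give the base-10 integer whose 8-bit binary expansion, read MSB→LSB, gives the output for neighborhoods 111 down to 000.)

  [7] ### => .  t=2,i=0
  [6] ##. => #  t=0,i=10
  [5] #.# => .  t=0,i=3
  [4] #.. => .  t=0,i=5
  [3] .## => #  t=0,i=9
  [2] .#. => .  t=0,i=2
  [1] ..# => #  t=0,i=1
  [0] ... => #  t=0,i=0
  bits 01001011 = 75

75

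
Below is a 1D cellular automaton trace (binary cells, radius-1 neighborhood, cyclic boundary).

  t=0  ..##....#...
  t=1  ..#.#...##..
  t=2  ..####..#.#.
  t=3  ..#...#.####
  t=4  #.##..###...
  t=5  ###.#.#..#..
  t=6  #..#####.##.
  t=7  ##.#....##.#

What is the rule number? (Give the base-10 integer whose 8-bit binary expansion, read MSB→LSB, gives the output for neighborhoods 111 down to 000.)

60

  [7] ### => .  t=2,i=3
  [6] ##. => .  t=0,i=3
  [5] #.# => #  t=1,i=3
  [4] #.. => #  t=0,i=4
  [3] .## => #  t=0,i=2
  [2] .#. => #  t=0,i=8
  [1] ..# => .  t=0,i=1
  [0] ... => .  t=0,i=0
  bits 00111100 = 60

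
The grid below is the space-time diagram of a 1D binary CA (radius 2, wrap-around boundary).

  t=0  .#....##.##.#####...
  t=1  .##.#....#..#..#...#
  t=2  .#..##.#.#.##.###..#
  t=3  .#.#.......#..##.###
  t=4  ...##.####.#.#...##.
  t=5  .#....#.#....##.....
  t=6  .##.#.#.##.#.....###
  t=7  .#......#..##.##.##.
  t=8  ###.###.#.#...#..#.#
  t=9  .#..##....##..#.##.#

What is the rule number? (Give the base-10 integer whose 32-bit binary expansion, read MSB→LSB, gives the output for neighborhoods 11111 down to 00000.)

  nb #####: next=.  (t=0,i=14, bit31=0)
  nb ####.: next=#  (t=0,i=15, bit30=1)
  nb ###.#: next=.  (t=3,i=19, bit29=0)
  nb ###..: next=.  (t=0,i=16, bit28=0)
  nb ##.##: next=.  (t=0,i=8, bit27=0)
  nb ##.#.: next=.  (t=1,i=3, bit26=0)
  nb ##..#: next=#  (t=2,i=17, bit25=1)
  nb ##...: next=.  (t=0,i=17, bit24=0)
  nb #.###: next=#  (t=0,i=12, bit23=1)
  nb #.##.: next=#  (t=0,i=9, bit22=1)
  nb #.#.#: next=.  (t=2,i=7, bit21=0)
  nb #.#..: next=#  (t=1,i=4, bit20=1)
  nb #..##: next=#  (t=2,i=3, bit19=1)
  nb #..#.: next=#  (t=1,i=11, bit18=1)
  nb #...#: next=.  (t=1,i=17, bit17=0)
  nb #....: next=.  (t=0,i=3, bit16=0)
  nb .####: next=.  (t=0,i=13, bit15=0)
  nb .###.: next=#  (t=2,i=15, bit14=1)
  nb .##.#: next=.  (t=0,i=7, bit13=0)
  nb .##..: next=.  (t=4,i=18, bit12=0)
  nb .#.##: next=.  (t=1,i=0, bit11=0)
  nb .#.#.: next=.  (t=2,i=0, bit10=0)
  nb .#..#: next=.  (t=1,i=10, bit9=0)
  nb .#...: next=#  (t=0,i=2, bit8=1)
  nb ..###: next=#  (t=6,i=17, bit7=1)
  nb ..##.: next=.  (t=0,i=6, bit6=0)
  nb ..#.#: next=#  (t=1,i=19, bit5=1)
  nb ..#..: next=#  (t=0,i=1, bit4=1)
  nb ...##: next=.  (t=0,i=5, bit3=0)
  nb ...#.: next=.  (t=0,i=0, bit2=0)
  nb ....#: next=#  (t=0,i=4, bit1=1)
  nb .....: next=#  (t=3,i=6, bit0=1)
  bits 01000010110111000100000110110011 = 1121730995

1121730995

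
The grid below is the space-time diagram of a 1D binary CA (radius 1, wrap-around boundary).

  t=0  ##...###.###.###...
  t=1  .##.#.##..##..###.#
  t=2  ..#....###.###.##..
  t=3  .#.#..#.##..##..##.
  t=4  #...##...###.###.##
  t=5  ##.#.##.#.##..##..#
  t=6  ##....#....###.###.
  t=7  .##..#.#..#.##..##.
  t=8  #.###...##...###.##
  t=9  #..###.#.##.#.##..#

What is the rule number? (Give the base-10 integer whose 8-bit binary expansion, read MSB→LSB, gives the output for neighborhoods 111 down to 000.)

210

  [7] ### => #  t=0,i=6
  [6] ##. => #  t=0,i=1
  [5] #.# => .  t=0,i=8
  [4] #.. => #  t=0,i=2
  [3] .## => .  t=0,i=0
  [2] .#. => .  t=1,i=4
  [1] ..# => #  t=0,i=4
  [0] ... => .  t=0,i=3
  bits 11010010 = 210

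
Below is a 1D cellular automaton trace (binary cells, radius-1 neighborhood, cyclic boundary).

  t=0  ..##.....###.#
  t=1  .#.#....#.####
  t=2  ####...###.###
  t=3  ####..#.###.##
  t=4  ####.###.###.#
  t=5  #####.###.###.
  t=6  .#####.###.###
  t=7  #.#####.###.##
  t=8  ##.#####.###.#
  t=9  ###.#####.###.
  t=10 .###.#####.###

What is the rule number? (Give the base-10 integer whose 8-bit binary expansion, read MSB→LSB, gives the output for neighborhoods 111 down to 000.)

230

  [7] ### => #  t=0,i=10
  [6] ##. => #  t=0,i=3
  [5] #.# => #  t=0,i=12
  [4] #.. => .  t=0,i=0
  [3] .## => .  t=0,i=2
  [2] .#. => #  t=0,i=13
  [1] ..# => #  t=0,i=1
  [0] ... => .  t=0,i=5
  bits 11100110 = 230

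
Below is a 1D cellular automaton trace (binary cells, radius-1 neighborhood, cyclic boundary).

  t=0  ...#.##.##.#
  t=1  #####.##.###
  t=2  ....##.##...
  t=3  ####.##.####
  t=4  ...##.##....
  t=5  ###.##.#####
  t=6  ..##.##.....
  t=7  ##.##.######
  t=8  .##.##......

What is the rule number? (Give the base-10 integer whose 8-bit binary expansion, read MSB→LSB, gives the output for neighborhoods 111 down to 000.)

119

  nb ###: next=.  (t=1,i=0, bit7=0)
  nb ##.: next=#  (t=0,i=6, bit6=1)
  nb #.#: next=#  (t=0,i=4, bit5=1)
  nb #..: next=#  (t=0,i=0, bit4=1)
  nb .##: next=.  (t=0,i=5, bit3=0)
  nb .#.: next=#  (t=0,i=3, bit2=1)
  nb ..#: next=#  (t=0,i=2, bit1=1)
  nb ...: next=#  (t=0,i=1, bit0=1)
  bits 01110111 = 119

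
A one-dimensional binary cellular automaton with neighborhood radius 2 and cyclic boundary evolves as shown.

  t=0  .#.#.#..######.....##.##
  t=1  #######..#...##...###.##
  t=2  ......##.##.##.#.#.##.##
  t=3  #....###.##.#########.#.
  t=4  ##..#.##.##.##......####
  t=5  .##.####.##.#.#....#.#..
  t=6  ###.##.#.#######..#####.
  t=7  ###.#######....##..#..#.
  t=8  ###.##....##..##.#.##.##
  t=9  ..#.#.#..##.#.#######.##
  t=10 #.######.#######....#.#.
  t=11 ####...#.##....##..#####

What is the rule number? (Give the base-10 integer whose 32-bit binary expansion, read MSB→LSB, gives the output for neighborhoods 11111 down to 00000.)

  ##### -> .   bit 31 = 0  t=0,i=10
  ####. -> .   bit 30 = 0  t=0,i=12
  ###.# -> #   bit 29 = 1  t=1,i=20
  ###.. -> #   bit 28 = 1  t=0,i=13
  ##.## -> .   bit 27 = 0  t=0,i=21
  ##.#. -> #   bit 26 = 1  t=0,i=0
  ##..# -> #   bit 25 = 1  t=1,i=7
  ##... -> #   bit 24 = 1  t=0,i=14
  #.### -> #   bit 23 = 1  t=1,i=22
  #.##. -> #   bit 22 = 1  t=0,i=22
  #.#.# -> #   bit 21 = 1  t=0,i=1
  #.#.. -> #   bit 20 = 1  t=0,i=5
  #..## -> .   bit 19 = 0  t=0,i=7
  #..#. -> .   bit 18 = 0  t=1,i=8
  #...# -> .   bit 17 = 0  t=1,i=11
  #.... -> .   bit 16 = 0  t=0,i=15
  .#### -> #   bit 15 = 1  t=0,i=9
  .###. -> #   bit 14 = 1  t=1,i=19
  .##.# -> #   bit 13 = 1  t=0,i=20
  .##.. -> .   bit 12 = 0  t=1,i=14
  .#.## -> #   bit 11 = 1  t=2,i=18
  .#.#. -> #   bit 10 = 1  t=0,i=2
  .#..# -> #   bit 9 = 1  t=0,i=6
  .#... -> #   bit 8 = 1  t=1,i=10
  ..### -> .   bit 7 = 0  t=0,i=8
  ..##. -> #   bit 6 = 1  t=0,i=19
  ..#.# -> #   bit 5 = 1  t=4,i=4
  ..#.. -> #   bit 4 = 1  t=1,i=9
  ...## -> #   bit 3 = 1  t=0,i=18
  ...#. -> #   bit 2 = 1  t=5,i=18
  ....# -> .   bit 1 = 0  t=0,i=17
  ..... -> .   bit 0 = 0  t=0,i=16
  bits 00110111111100001110111101111100 = 938536828

938536828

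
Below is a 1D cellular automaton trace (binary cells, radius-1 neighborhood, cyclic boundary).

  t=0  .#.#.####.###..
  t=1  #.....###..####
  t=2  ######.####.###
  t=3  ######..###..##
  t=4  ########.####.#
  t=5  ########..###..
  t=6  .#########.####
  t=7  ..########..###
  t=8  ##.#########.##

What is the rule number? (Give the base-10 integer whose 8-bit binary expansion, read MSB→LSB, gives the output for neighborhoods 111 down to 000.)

  nb ###: next=#  (t=0,i=6, bit7=1)
  nb ##.: next=#  (t=0,i=8, bit6=1)
  nb #.#: next=.  (t=0,i=2, bit5=0)
  nb #..: next=#  (t=0,i=13, bit4=1)
  nb .##: next=.  (t=0,i=5, bit3=0)
  nb .#.: next=.  (t=0,i=1, bit2=0)
  nb ..#: next=#  (t=0,i=0, bit1=1)
  nb ...: next=#  (t=0,i=14, bit0=1)
  bits 11010011 = 211

211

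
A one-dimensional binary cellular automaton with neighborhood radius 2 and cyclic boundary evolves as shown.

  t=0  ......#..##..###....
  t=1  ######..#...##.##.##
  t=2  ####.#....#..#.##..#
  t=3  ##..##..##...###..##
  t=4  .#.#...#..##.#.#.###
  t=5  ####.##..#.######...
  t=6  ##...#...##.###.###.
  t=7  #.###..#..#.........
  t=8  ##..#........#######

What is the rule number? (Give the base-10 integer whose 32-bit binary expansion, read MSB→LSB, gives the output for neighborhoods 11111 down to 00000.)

2507844775

  nb #####: next=#  (t=1,i=0, bit31=1)
  nb ####.: next=.  (t=1,i=4, bit30=0)
  nb ###.#: next=.  (t=2,i=3, bit29=0)
  nb ###..: next=#  (t=0,i=15, bit28=1)
  nb ##.##: next=.  (t=1,i=14, bit27=0)
  nb ##.#.: next=#  (t=2,i=4, bit26=1)
  nb ##..#: next=.  (t=0,i=11, bit25=0)
  nb ##...: next=#  (t=0,i=16, bit24=1)
  nb #.###: next=.  (t=1,i=18, bit23=0)
  nb #.##.: next=#  (t=1,i=15, bit22=1)
  nb #.#.#: next=#  (t=4,i=1, bit21=1)
  nb #.#..: next=#  (t=2,i=5, bit20=1)
  nb #..##: next=#  (t=0,i=8, bit19=1)
  nb #..#.: next=.  (t=1,i=7, bit18=0)
  nb #...#: next=#  (t=1,i=10, bit17=1)
  nb #....: next=.  (t=0,i=17, bit16=0)
  nb .####: next=#  (t=1,i=19, bit15=1)
  nb .###.: next=.  (t=0,i=14, bit14=0)
  nb .##.#: next=#  (t=1,i=13, bit13=1)
  nb .##..: next=.  (t=0,i=10, bit12=0)
  nb .#.##: next=#  (t=2,i=14, bit11=1)
  nb .#.#.: next=#  (t=4,i=2, bit10=1)
  nb .#..#: next=.  (t=0,i=7, bit9=0)
  nb .#...: next=.  (t=1,i=9, bit8=0)
  nb ..###: next=#  (t=0,i=13, bit7=1)
  nb ..##.: next=.  (t=0,i=9, bit6=0)
  nb ..#.#: next=#  (t=2,i=13, bit5=1)
  nb ..#..: next=.  (t=0,i=6, bit4=0)
  nb ...##: next=.  (t=1,i=11, bit3=0)
  nb ...#.: next=#  (t=0,i=5, bit2=1)
  nb ....#: next=#  (t=0,i=4, bit1=1)
  nb .....: next=#  (t=0,i=0, bit0=1)
  bits 10010101011110101010110010100111 = 2507844775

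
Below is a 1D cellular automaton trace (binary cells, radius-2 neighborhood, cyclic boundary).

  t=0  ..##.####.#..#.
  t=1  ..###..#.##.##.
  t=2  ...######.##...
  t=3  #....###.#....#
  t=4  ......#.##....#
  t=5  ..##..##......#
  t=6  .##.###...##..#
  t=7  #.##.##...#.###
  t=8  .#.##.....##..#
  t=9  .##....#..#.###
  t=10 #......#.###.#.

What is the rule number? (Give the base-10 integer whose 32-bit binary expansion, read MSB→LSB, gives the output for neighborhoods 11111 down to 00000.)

3728500849

  ##### -> #   bit 31 = 1  t=2,i=5
  ####. -> #   bit 30 = 1  t=0,i=7
  ###.# -> .   bit 29 = 0  t=0,i=8
  ###.. -> #   bit 28 = 1  t=1,i=4
  ##.## -> #   bit 27 = 1  t=0,i=4
  ##.#. -> #   bit 26 = 1  t=0,i=9
  ##..# -> #   bit 25 = 1  t=1,i=5
  ##... -> .   bit 24 = 0  t=1,i=14
  #.### -> .   bit 23 = 0  t=0,i=5
  #.##. -> .   bit 22 = 0  t=1,i=9
  #.#.# -> #   bit 21 = 1  t=8,i=1
  #.#.. -> #   bit 20 = 1  t=0,i=10
  #..## -> #   bit 19 = 1  t=5,i=1
  #..#. -> #   bit 18 = 1  t=0,i=12
  #...# -> .   bit 17 = 0  t=0,i=0
  #.... -> .   bit 16 = 0  t=2,i=13
  .#### -> .   bit 15 = 0  t=0,i=6
  .###. -> #   bit 14 = 1  t=1,i=3
  .##.# -> #   bit 13 = 1  t=0,i=3
  .##.. -> .   bit 12 = 0  t=1,i=13
  .#.## -> #   bit 11 = 1  t=1,i=8
  .#.#. -> .   bit 10 = 0  t=8,i=0
  .#..# -> .   bit 9 = 0  t=0,i=11
  .#... -> .   bit 8 = 0  t=0,i=14
  ..### -> .   bit 7 = 0  t=1,i=2
  ..##. -> #   bit 6 = 1  t=0,i=2
  ..#.# -> #   bit 5 = 1  t=1,i=7
  ..#.. -> #   bit 4 = 1  t=0,i=13
  ...## -> .   bit 3 = 0  t=0,i=1
  ...#. -> .   bit 2 = 0  t=4,i=5
  ....# -> .   bit 1 = 0  t=2,i=1
  ..... -> #   bit 0 = 1  t=2,i=0
  bits 11011110001111000110100001110001 = 3728500849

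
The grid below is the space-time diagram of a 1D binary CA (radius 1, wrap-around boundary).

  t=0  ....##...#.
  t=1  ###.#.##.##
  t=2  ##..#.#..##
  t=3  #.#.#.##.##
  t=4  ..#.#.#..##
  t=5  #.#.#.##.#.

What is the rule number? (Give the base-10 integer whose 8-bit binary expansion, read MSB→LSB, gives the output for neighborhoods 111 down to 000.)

157

  [7] ### => #  t=1,i=0
  [6] ##. => .  t=0,i=5
  [5] #.# => .  t=1,i=3
  [4] #.. => #  t=0,i=6
  [3] .## => #  t=0,i=4
  [2] .#. => #  t=0,i=9
  [1] ..# => .  t=0,i=3
  [0] ... => #  t=0,i=0
  bits 10011101 = 157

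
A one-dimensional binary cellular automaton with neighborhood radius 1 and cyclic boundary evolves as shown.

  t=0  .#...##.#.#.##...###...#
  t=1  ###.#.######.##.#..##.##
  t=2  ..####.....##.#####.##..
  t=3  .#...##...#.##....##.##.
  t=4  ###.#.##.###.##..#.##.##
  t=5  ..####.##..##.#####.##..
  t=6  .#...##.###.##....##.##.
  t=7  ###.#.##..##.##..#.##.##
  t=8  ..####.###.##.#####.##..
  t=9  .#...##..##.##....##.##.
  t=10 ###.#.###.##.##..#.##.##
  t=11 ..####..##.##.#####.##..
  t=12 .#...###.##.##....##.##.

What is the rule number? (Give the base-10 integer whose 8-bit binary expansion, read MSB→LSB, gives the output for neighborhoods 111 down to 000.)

118

  [7] ### => .  t=0,i=18
  [6] ##. => #  t=0,i=6
  [5] #.# => #  t=0,i=0
  [4] #.. => #  t=0,i=2
  [3] .## => .  t=0,i=5
  [2] .#. => #  t=0,i=1
  [1] ..# => #  t=0,i=4
  [0] ... => .  t=0,i=3
  bits 01110110 = 118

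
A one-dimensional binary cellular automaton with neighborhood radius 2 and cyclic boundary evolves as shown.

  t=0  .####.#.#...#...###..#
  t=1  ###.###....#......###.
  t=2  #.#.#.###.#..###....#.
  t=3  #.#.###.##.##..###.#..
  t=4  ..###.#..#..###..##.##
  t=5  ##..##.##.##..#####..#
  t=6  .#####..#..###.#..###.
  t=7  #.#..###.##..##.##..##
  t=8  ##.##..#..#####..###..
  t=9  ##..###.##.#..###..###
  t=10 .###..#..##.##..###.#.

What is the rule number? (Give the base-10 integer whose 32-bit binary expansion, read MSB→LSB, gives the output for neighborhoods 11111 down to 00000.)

934132293

  ##### -> .   bit 31 = 0  t=5,i=16
  ####. -> .   bit 30 = 0  t=0,i=3
  ###.# -> #   bit 29 = 1  t=0,i=4
  ###.. -> #   bit 28 = 1  t=0,i=18
  ##.## -> .   bit 27 = 0  t=1,i=3
  ##.#. -> #   bit 26 = 1  t=0,i=5
  ##..# -> #   bit 25 = 1  t=0,i=19
  ##... -> #   bit 24 = 1  t=1,i=7
  #.### -> #   bit 23 = 1  t=0,i=1
  #.##. -> .   bit 22 = 0  t=3,i=8
  #.#.# -> #   bit 21 = 1  t=0,i=6
  #.#.. -> .   bit 20 = 0  t=0,i=8
  #..## -> #   bit 19 = 1  t=2,i=12
  #..#. -> #   bit 18 = 1  t=0,i=20
  #...# -> .   bit 17 = 0  t=0,i=10
  #.... -> #   bit 16 = 1  t=1,i=8
  .#### -> #   bit 15 = 1  t=0,i=2
  .###. -> .   bit 14 = 0  t=0,i=17
  .##.# -> #   bit 13 = 1  t=3,i=9
  .##.. -> #   bit 12 = 1  t=3,i=12
  .#.## -> #   bit 11 = 1  t=0,i=0
  .#.#. -> .   bit 10 = 0  t=0,i=7
  .#..# -> #   bit 9 = 1  t=2,i=11
  .#... -> .   bit 8 = 0  t=0,i=9
  ..### -> .   bit 7 = 0  t=0,i=16
  ..##. -> #   bit 6 = 1  t=4,i=17
  ..#.# -> .   bit 5 = 0  t=0,i=21
  ..#.. -> .   bit 4 = 0  t=0,i=12
  ...## -> .   bit 3 = 0  t=0,i=15
  ...#. -> #   bit 2 = 1  t=0,i=11
  ....# -> .   bit 1 = 0  t=1,i=9
  ..... -> #   bit 0 = 1  t=1,i=14
  bits 00110111101011011011101001000101 = 934132293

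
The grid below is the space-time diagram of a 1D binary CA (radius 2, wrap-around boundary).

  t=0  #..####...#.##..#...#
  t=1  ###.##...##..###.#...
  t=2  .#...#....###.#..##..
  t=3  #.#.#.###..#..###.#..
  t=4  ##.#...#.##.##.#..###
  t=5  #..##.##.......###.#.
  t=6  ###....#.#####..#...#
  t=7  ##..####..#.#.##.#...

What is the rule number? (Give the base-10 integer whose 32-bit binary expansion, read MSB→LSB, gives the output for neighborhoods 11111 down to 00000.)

1109251879

  ##### -> .   bit 31 = 0  t=4,i=20
  ####. -> #   bit 30 = 1  t=0,i=5
  ###.# -> .   bit 29 = 0  t=1,i=2
  ###.. -> .   bit 28 = 0  t=0,i=6
  ##.## -> .   bit 27 = 0  t=1,i=3
  ##.#. -> .   bit 26 = 0  t=1,i=16
  ##..# -> #   bit 25 = 1  t=0,i=1
  ##... -> .   bit 24 = 0  t=0,i=7
  #.### -> .   bit 23 = 0  t=3,i=6
  #.##. -> .   bit 22 = 0  t=0,i=12
  #.#.# -> .   bit 21 = 0  t=3,i=2
  #.#.. -> #   bit 20 = 1  t=1,i=17
  #..## -> #   bit 19 = 1  t=0,i=2
  #..#. -> #   bit 18 = 1  t=0,i=15
  #...# -> .   bit 17 = 0  t=0,i=8
  #.... -> #   bit 16 = 1  t=2,i=7
  .#### -> #   bit 15 = 1  t=0,i=4
  .###. -> #   bit 14 = 1  t=1,i=1
  .##.# -> .   bit 13 = 0  t=4,i=10
  .##.. -> #   bit 12 = 1  t=0,i=0
  .#.## -> .   bit 11 = 0  t=0,i=11
  .#.#. -> #   bit 10 = 1  t=3,i=1
  .#..# -> #   bit 9 = 1  t=2,i=15
  .#... -> #   bit 8 = 1  t=0,i=17
  ..### -> .   bit 7 = 0  t=0,i=3
  ..##. -> .   bit 6 = 0  t=0,i=20
  ..#.# -> #   bit 5 = 1  t=0,i=10
  ..#.. -> .   bit 4 = 0  t=0,i=16
  ...## -> .   bit 3 = 0  t=0,i=19
  ...#. -> #   bit 2 = 1  t=0,i=9
  ....# -> #   bit 1 = 1  t=2,i=8
  ..... -> #   bit 0 = 1  t=5,i=10
  bits 01000010000111011101011100100111 = 1109251879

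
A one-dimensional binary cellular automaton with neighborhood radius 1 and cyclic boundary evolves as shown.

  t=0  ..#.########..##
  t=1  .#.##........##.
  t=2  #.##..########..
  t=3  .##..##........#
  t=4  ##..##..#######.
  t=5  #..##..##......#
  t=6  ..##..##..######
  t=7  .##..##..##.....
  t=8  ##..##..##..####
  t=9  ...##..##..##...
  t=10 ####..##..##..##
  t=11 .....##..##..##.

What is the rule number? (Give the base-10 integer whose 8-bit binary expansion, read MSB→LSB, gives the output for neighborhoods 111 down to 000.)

  [7] ### => .  t=0,i=5
  [6] ##. => .  t=0,i=11
  [5] #.# => #  t=0,i=3
  [4] #.. => .  t=0,i=0
  [3] .## => #  t=0,i=4
  [2] .#. => .  t=0,i=2
  [1] ..# => #  t=0,i=1
  [0] ... => #  t=1,i=6
  bits 00101011 = 43

43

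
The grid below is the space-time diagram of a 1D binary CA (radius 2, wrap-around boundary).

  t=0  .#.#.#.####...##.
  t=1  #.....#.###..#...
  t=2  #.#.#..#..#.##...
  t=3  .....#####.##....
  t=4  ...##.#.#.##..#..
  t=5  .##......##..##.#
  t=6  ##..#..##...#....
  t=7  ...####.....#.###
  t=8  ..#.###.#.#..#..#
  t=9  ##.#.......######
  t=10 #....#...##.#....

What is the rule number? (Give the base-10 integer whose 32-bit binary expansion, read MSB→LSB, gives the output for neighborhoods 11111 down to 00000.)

  #####|.  b31=0 t=3,i=7
  ####.|#  b30=1 t=0,i=9
  ###.#|.  b29=0 t=3,i=9
  ###..|#  b28=1 t=0,i=10
  ##.##|#  b27=1 t=3,i=10
  ##.#.|.  b26=0 t=4,i=5
  ##..#|.  b25=0 t=0,i=16
  ##...|.  b24=0 t=0,i=11
  #.###|.  b23=0 t=0,i=7
  #.##.|#  b22=1 t=2,i=12
  #.#.#|.  b21=0 t=0,i=3
  #.#..|.  b20=0 t=2,i=4
  #..##|#  b19=1 t=5,i=12
  #..#.|#  b18=1 t=0,i=0
  #...#|.  b17=0 t=0,i=12
  #....|#  b16=1 t=1,i=2
  .####|#  b15=1 t=0,i=8
  .###.|.  b14=0 t=1,i=9
  .##.#|.  b13=0 t=4,i=4
  .##..|.  b12=0 t=0,i=15
  .#.##|#  b11=1 t=0,i=6
  .#.#.|.  b10=0 t=0,i=2
  .#..#|#  b9=1 t=2,i=5
  .#...|.  b8=0 t=1,i=1
  ..###|.  b7=0 t=3,i=5
  ..##.|.  b6=0 t=0,i=14
  ..#.#|.  b5=0 t=0,i=1
  ..#..|#  b4=1 t=1,i=0
  ...##|#  b3=1 t=0,i=13
  ...#.|.  b2=0 t=1,i=5
  ....#|#  b1=1 t=1,i=4
  .....|.  b0=0 t=1,i=3
  bits 01011000010011011000101000011010 = 1481476634

1481476634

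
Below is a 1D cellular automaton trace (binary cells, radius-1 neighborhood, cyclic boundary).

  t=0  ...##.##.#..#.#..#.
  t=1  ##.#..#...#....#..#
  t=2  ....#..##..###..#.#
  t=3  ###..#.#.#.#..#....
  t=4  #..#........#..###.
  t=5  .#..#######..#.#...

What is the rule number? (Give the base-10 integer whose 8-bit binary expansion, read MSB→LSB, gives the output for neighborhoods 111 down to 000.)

  ###|.  b7=0 t=1,i=0
  ##.|.  b6=0 t=0,i=4
  #.#|.  b5=0 t=0,i=5
  #..|#  b4=1 t=0,i=10
  .##|#  b3=1 t=0,i=3
  .#.|.  b2=0 t=0,i=9
  ..#|.  b1=0 t=0,i=2
  ...|#  b0=1 t=0,i=0
  bits 00011001 = 25

25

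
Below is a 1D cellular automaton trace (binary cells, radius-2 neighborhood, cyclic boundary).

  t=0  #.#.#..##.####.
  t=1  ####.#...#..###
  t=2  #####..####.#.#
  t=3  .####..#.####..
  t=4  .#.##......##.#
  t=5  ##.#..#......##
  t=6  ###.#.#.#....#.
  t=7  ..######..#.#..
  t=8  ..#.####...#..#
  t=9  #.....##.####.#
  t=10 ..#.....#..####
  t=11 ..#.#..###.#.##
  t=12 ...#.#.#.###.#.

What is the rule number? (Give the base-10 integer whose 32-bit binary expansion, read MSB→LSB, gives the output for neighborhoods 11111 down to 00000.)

4234348180

  #####|#  b31=1 t=1,i=0
  ####.|#  b30=1 t=0,i=12
  ###.#|#  b29=1 t=0,i=13
  ###..|#  b28=1 t=2,i=4
  ##.##|#  b27=1 t=0,i=9
  ##.#.|#  b26=1 t=0,i=14
  ##..#|.  b25=0 t=2,i=5
  ##...|.  b24=0 t=3,i=13
  #.###|.  b23=0 t=0,i=10
  #.##.|#  b22=1 t=4,i=3
  #.#.#|#  b21=1 t=0,i=0
  #.#..|.  b20=0 t=0,i=4
  #..##|.  b19=0 t=0,i=6
  #..#.|.  b18=0 t=3,i=6
  #...#|#  b17=1 t=1,i=7
  #....|#  b16=1 t=4,i=6
  .####|.  b15=0 t=0,i=11
  .###.|.  b14=0 t=6,i=1
  .##.#|.  b13=0 t=0,i=8
  .##..|.  b12=0 t=4,i=4
  .#.##|.  b11=0 t=2,i=13
  .#.#.|#  b10=1 t=0,i=1
  .#..#|#  b9=1 t=0,i=5
  .#...|.  b8=0 t=1,i=6
  ..###|#  b7=1 t=1,i=12
  ..##.|.  b6=0 t=0,i=7
  ..#.#|.  b5=0 t=3,i=7
  ..#..|#  b4=1 t=1,i=9
  ...##|.  b3=0 t=3,i=0
  ...#.|#  b2=1 t=1,i=8
  ....#|.  b1=0 t=4,i=9
  .....|.  b0=0 t=4,i=7
  bits 11111100011000110000011010010100 = 4234348180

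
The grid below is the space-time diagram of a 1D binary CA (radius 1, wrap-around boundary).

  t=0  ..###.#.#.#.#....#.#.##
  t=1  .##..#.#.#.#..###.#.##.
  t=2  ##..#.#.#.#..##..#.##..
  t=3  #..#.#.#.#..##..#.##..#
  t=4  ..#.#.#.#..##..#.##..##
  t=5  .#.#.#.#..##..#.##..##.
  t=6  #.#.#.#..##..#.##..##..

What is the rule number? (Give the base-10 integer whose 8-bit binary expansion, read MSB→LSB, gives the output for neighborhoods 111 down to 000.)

43

  ###|.  b7=0 t=0,i=3
  ##.|.  b6=0 t=0,i=4
  #.#|#  b5=1 t=0,i=5
  #..|.  b4=0 t=0,i=0
  .##|#  b3=1 t=0,i=2
  .#.|.  b2=0 t=0,i=6
  ..#|#  b1=1 t=0,i=1
  ...|#  b0=1 t=0,i=14
  bits 00101011 = 43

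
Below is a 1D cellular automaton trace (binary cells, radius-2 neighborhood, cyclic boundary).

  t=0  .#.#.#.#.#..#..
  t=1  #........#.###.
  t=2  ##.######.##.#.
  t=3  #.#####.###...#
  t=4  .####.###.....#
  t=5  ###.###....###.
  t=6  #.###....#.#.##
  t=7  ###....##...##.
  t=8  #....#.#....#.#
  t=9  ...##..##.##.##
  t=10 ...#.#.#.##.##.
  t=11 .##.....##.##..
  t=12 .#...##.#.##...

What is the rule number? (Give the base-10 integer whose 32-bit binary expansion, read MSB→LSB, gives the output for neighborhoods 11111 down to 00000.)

  [31] ##### => #  t=2,i=5
  [30] ####. => .  t=2,i=7
  [29] ###.# => #  t=1,i=13
  [28] ###.. => .  t=3,i=10
  [27] ##.## => #  t=2,i=2
  [26] ##.#. => .  t=1,i=14
  [25] ##..# => #  t=9,i=5
  [24] ##... => .  t=3,i=11
  [23] #.### => #  t=1,i=11
  [22] #.##. => #  t=2,i=0
  [21] #.#.# => .  t=0,i=3
  [20] #.#.. => #  t=0,i=9
  [19] #..## => .  t=9,i=6
  [18] #..#. => #  t=0,i=11
  [17] #...# => .  t=0,i=14
  [16] #.... => .  t=1,i=2
  [15] .#### => #  t=2,i=4
  [14] .###. => .  t=1,i=12
  [13] .##.# => .  t=2,i=1
  [12] .##.. => .  t=7,i=8
  [11] .#.## => #  t=1,i=10
  [10] .#.#. => .  t=0,i=2
  [9] .#..# => .  t=0,i=10
  [8] .#... => #  t=0,i=13
  [7] ..### => #  t=5,i=11
  [6] ..##. => #  t=3,i=14
  [5] ..#.# => .  t=0,i=1
  [4] ..#.. => #  t=0,i=12
  [3] ...## => .  t=3,i=13
  [2] ...#. => #  t=0,i=0
  [1] ....# => #  t=1,i=7
  [0] ..... => #  t=1,i=3
  bits 10101010110101001000100111010111 = 2866055639

2866055639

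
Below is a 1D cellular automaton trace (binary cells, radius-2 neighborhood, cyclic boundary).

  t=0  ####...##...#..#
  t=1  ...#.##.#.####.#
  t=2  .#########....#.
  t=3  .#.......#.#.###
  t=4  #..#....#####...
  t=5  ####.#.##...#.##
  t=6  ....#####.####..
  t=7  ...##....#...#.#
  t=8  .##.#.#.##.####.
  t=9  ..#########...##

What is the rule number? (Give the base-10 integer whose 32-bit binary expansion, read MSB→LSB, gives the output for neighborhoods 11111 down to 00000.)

  ##### -> .   bit 31 = 0  t=0,i=1
  ####. -> .   bit 30 = 0  t=0,i=2
  ###.# -> .   bit 29 = 0  t=1,i=13
  ###.. -> #   bit 28 = 1  t=0,i=3
  ##.## -> #   bit 27 = 1  t=6,i=9
  ##.#. -> #   bit 26 = 1  t=1,i=7
  ##..# -> #   bit 25 = 1  t=8,i=15
  ##... -> .   bit 24 = 0  t=0,i=4
  #.### -> .   bit 23 = 0  t=1,i=10
  #.##. -> #   bit 22 = 1  t=1,i=5
  #.#.# -> #   bit 21 = 1  t=1,i=8
  #.#.. -> .   bit 20 = 0  t=1,i=15
  #..## -> .   bit 19 = 0  t=0,i=14
  #..#. -> #   bit 18 = 1  t=4,i=2
  #...# -> #   bit 17 = 1  t=0,i=5
  #.... -> #   bit 16 = 1  t=2,i=11
  .#### -> .   bit 15 = 0  t=0,i=0
  .###. -> .   bit 14 = 0  t=3,i=14
  .##.# -> #   bit 13 = 1  t=1,i=6
  .##.. -> #   bit 12 = 1  t=0,i=8
  .#.## -> #   bit 11 = 1  t=1,i=4
  .#.#. -> #   bit 10 = 1  t=3,i=10
  .#..# -> #   bit 9 = 1  t=0,i=13
  .#... -> .   bit 8 = 0  t=1,i=0
  ..### -> #   bit 7 = 1  t=0,i=15
  ..##. -> .   bit 6 = 0  t=0,i=7
  ..#.# -> #   bit 5 = 1  t=1,i=3
  ..#.. -> #   bit 4 = 1  t=0,i=12
  ...## -> #   bit 3 = 1  t=0,i=6
  ...#. -> #   bit 2 = 1  t=0,i=11
  ....# -> .   bit 1 = 0  t=2,i=12
  ..... -> .   bit 0 = 0  t=3,i=4
  bits 00011110011001110011111010111100 = 510082748

510082748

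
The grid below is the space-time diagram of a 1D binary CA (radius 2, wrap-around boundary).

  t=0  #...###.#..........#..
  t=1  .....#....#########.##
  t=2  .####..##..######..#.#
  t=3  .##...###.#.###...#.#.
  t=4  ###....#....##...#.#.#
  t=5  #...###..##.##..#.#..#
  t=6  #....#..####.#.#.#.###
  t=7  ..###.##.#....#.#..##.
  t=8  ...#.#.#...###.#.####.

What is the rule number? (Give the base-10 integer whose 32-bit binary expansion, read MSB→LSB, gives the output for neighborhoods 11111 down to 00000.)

2291004999

  [31] ##### => #  t=1,i=12
  [30] ####. => .  t=1,i=17
  [29] ###.# => .  t=0,i=6
  [28] ###.. => .  t=2,i=4
  [27] ##.## => #  t=1,i=19
  [26] ##.#. => .  t=0,i=7
  [25] ##..# => .  t=2,i=5
  [24] ##... => .  t=1,i=0
  [23] #.### => #  t=2,i=1
  [22] #.##. => .  t=1,i=20
  [21] #.#.# => .  t=2,i=21
  [20] #.#.. => .  t=0,i=8
  [19] #..## => #  t=2,i=6
  [18] #..#. => #  t=0,i=21
  [17] #...# => .  t=0,i=2
  [16] #.... => #  t=0,i=10
  [15] .#### => #  t=1,i=11
  [14] .###. => #  t=0,i=5
  [13] .##.# => #  t=5,i=10
  [12] .##.. => #  t=1,i=21
  [11] .#.## => .  t=2,i=0
  [10] .#.#. => #  t=2,i=20
  [9] .#..# => #  t=0,i=20
  [8] .#... => .  t=0,i=1
  [7] ..### => .  t=0,i=4
  [6] ..##. => #  t=2,i=7
  [5] ..#.# => .  t=2,i=19
  [4] ..#.. => .  t=0,i=0
  [3] ...## => .  t=0,i=3
  [2] ...#. => #  t=0,i=18
  [1] ....# => #  t=0,i=17
  [0] ..... => #  t=0,i=11
  bits 10001000100011011111011001000111 = 2291004999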